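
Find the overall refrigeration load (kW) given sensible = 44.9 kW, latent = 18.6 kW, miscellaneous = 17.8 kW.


Q_total = Q_s + Q_l + Q_misc
Q_total = 44.9 + 18.6 + 17.8
Q_total = 81.3 kW

81.3


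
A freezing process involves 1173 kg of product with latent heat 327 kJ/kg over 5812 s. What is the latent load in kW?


Q_lat = m * h_fg / t
Q_lat = 1173 * 327 / 5812
Q_lat = 66.0 kW

66.0


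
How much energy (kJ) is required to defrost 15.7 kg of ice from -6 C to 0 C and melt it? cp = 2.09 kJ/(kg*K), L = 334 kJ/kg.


Sensible heat = cp * dT = 2.09 * 6 = 12.54 kJ/kg
Total per kg = 12.54 + 334 = 346.54 kJ/kg
Q = m * total = 15.7 * 346.54
Q = 5440.7 kJ

5440.7


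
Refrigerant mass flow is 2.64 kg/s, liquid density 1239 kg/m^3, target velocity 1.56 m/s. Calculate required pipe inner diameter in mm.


A = m_dot / (rho * v) = 2.64 / (1239 * 1.56) = 0.001365865773 m^2
d = sqrt(4*A/pi) * 1000
d = 41.7 mm

41.7


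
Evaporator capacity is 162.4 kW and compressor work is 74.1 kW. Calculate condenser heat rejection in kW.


Q_cond = Q_evap + W
Q_cond = 162.4 + 74.1
Q_cond = 236.5 kW

236.5


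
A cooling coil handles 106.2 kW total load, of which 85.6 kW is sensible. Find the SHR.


SHR = Q_sensible / Q_total
SHR = 85.6 / 106.2
SHR = 0.806

0.806


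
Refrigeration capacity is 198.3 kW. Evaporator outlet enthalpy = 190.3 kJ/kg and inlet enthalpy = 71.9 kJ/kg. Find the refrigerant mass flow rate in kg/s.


dh = 190.3 - 71.9 = 118.4 kJ/kg
m_dot = Q / dh = 198.3 / 118.4 = 1.6748 kg/s

1.6748


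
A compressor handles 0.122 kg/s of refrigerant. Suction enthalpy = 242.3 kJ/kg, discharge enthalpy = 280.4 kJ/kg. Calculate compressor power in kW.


dh = 280.4 - 242.3 = 38.1 kJ/kg
W = m_dot * dh = 0.122 * 38.1 = 4.65 kW

4.65


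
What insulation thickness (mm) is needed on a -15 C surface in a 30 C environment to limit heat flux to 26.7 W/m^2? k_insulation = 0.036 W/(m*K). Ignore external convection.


dT = 30 - (-15) = 45 K
thickness = k * dT / q_max * 1000
thickness = 0.036 * 45 / 26.7 * 1000
thickness = 60.7 mm

60.7


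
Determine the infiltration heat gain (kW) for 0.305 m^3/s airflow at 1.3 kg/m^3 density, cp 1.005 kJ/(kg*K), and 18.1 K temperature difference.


Q = V_dot * rho * cp * dT
Q = 0.305 * 1.3 * 1.005 * 18.1
Q = 7.213 kW

7.213


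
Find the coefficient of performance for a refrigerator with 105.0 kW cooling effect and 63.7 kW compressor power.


COP = Q_evap / W
COP = 105.0 / 63.7
COP = 1.648

1.648


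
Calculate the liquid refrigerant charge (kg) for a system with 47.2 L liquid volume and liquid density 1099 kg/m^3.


Charge = V * rho / 1000
Charge = 47.2 * 1099 / 1000
Charge = 51.87 kg

51.87


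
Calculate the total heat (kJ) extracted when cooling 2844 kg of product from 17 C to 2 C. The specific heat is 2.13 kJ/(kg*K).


dT = 17 - (2) = 15 K
Q = m * cp * dT = 2844 * 2.13 * 15
Q = 90866 kJ

90866


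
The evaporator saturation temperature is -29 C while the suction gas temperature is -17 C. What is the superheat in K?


Superheat = T_suction - T_evap
Superheat = -17 - (-29)
Superheat = 12 K

12


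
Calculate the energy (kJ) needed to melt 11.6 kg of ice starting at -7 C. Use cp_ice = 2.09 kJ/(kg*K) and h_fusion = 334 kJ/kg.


Sensible heat = cp * dT = 2.09 * 7 = 14.63 kJ/kg
Total per kg = 14.63 + 334 = 348.63 kJ/kg
Q = m * total = 11.6 * 348.63
Q = 4044.1 kJ

4044.1


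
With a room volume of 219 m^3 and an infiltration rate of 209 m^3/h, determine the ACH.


ACH = flow / volume
ACH = 209 / 219
ACH = 0.954

0.954


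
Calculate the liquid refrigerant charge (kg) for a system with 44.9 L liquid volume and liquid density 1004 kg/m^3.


Charge = V * rho / 1000
Charge = 44.9 * 1004 / 1000
Charge = 45.08 kg

45.08


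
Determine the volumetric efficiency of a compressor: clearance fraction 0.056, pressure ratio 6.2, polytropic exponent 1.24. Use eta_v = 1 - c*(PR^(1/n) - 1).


PR^(1/n) = 6.2^(1/1.24) = 4.35537502
eta_v = 1 - 0.056 * (4.35537502 - 1)
eta_v = 0.8121

0.8121


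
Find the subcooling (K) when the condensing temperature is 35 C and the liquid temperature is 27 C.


Subcooling = T_cond - T_liquid
Subcooling = 35 - 27
Subcooling = 8 K

8


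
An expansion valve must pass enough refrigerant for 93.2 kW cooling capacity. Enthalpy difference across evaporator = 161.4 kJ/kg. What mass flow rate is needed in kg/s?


m_dot = Q / dh
m_dot = 93.2 / 161.4
m_dot = 0.5774 kg/s

0.5774


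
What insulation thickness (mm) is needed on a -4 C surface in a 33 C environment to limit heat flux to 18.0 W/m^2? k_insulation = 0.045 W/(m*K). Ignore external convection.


dT = 33 - (-4) = 37 K
thickness = k * dT / q_max * 1000
thickness = 0.045 * 37 / 18.0 * 1000
thickness = 92.5 mm

92.5


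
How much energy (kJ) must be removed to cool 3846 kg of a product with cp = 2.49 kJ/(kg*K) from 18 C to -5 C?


dT = 18 - (-5) = 23 K
Q = m * cp * dT = 3846 * 2.49 * 23
Q = 220260 kJ

220260


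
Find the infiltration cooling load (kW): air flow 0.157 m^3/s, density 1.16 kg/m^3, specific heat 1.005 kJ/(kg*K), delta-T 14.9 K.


Q = V_dot * rho * cp * dT
Q = 0.157 * 1.16 * 1.005 * 14.9
Q = 2.727 kW

2.727


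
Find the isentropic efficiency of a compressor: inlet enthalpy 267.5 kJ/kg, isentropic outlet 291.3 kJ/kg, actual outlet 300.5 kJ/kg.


dh_ideal = 291.3 - 267.5 = 23.8 kJ/kg
dh_actual = 300.5 - 267.5 = 33.0 kJ/kg
eta_s = dh_ideal / dh_actual = 23.8 / 33.0
eta_s = 0.7212

0.7212


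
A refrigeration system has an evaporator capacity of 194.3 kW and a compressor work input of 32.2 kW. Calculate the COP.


COP = Q_evap / W
COP = 194.3 / 32.2
COP = 6.034

6.034


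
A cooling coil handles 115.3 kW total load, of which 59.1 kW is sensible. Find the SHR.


SHR = Q_sensible / Q_total
SHR = 59.1 / 115.3
SHR = 0.513

0.513


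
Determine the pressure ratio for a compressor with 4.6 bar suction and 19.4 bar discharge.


PR = P_high / P_low
PR = 19.4 / 4.6
PR = 4.217

4.217


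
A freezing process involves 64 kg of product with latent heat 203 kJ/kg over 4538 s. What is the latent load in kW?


Q_lat = m * h_fg / t
Q_lat = 64 * 203 / 4538
Q_lat = 2.86 kW

2.86


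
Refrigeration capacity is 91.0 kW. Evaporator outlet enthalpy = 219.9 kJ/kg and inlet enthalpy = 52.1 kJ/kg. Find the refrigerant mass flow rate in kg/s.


dh = 219.9 - 52.1 = 167.8 kJ/kg
m_dot = Q / dh = 91.0 / 167.8 = 0.5423 kg/s

0.5423


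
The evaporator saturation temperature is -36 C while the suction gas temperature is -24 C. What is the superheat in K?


Superheat = T_suction - T_evap
Superheat = -24 - (-36)
Superheat = 12 K

12


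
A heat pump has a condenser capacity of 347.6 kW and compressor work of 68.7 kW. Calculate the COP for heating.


COP_hp = Q_cond / W
COP_hp = 347.6 / 68.7
COP_hp = 5.06

5.06


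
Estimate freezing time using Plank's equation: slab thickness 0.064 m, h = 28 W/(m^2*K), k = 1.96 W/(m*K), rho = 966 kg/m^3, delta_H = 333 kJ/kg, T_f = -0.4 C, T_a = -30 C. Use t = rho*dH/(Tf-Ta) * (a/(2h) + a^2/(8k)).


dT = -0.4 - (-30) = 29.6 K
term1 = a/(2h) = 0.064/(2*28) = 0.001142857143
term2 = a^2/(8k) = 0.064^2/(8*1.96) = 0.0002612244898
t = rho*dH*1000/dT * (term1 + term2)
t = 966*333*1000/29.6 * (0.001142857143 + 0.0002612244898)
t = 15259 s

15259


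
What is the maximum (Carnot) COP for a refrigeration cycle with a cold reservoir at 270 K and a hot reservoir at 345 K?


dT = 345 - 270 = 75 K
COP_carnot = T_cold / dT = 270 / 75
COP_carnot = 3.6

3.6


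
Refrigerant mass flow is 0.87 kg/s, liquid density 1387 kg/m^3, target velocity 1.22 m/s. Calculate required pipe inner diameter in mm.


A = m_dot / (rho * v) = 0.87 / (1387 * 1.22) = 0.0005141418559 m^2
d = sqrt(4*A/pi) * 1000
d = 25.6 mm

25.6


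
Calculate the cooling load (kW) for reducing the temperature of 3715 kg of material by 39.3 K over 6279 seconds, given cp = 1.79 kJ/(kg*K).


Q = m * cp * dT / t
Q = 3715 * 1.79 * 39.3 / 6279
Q = 41.621 kW

41.621


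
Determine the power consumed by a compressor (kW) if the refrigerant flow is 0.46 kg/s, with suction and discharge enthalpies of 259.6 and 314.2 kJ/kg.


dh = 314.2 - 259.6 = 54.6 kJ/kg
W = m_dot * dh = 0.46 * 54.6 = 25.12 kW

25.12


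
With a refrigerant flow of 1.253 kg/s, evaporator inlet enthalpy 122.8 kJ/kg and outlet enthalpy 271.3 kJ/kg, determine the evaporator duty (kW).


dh = 271.3 - 122.8 = 148.5 kJ/kg
Q_evap = m_dot * dh = 1.253 * 148.5
Q_evap = 186.07 kW

186.07


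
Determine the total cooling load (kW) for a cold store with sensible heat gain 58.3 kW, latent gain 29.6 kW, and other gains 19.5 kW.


Q_total = Q_s + Q_l + Q_misc
Q_total = 58.3 + 29.6 + 19.5
Q_total = 107.4 kW

107.4


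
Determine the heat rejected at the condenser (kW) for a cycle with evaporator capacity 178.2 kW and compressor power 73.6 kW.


Q_cond = Q_evap + W
Q_cond = 178.2 + 73.6
Q_cond = 251.8 kW

251.8


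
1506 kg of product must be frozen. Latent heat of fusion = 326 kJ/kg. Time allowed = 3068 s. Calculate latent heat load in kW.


Q_lat = m * h_fg / t
Q_lat = 1506 * 326 / 3068
Q_lat = 160.02 kW

160.02


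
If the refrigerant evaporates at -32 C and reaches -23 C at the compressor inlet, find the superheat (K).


Superheat = T_suction - T_evap
Superheat = -23 - (-32)
Superheat = 9 K

9


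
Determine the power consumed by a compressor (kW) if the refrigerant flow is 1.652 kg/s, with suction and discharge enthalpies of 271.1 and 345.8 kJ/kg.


dh = 345.8 - 271.1 = 74.7 kJ/kg
W = m_dot * dh = 1.652 * 74.7 = 123.4 kW

123.4


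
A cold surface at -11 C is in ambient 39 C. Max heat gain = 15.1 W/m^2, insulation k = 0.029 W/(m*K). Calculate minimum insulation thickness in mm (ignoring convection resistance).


dT = 39 - (-11) = 50 K
thickness = k * dT / q_max * 1000
thickness = 0.029 * 50 / 15.1 * 1000
thickness = 96.0 mm

96.0


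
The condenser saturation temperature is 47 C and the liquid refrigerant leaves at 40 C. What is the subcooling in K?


Subcooling = T_cond - T_liquid
Subcooling = 47 - 40
Subcooling = 7 K

7


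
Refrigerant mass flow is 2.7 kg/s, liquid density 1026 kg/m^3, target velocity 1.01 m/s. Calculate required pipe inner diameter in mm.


A = m_dot / (rho * v) = 2.7 / (1026 * 1.01) = 0.00260552371 m^2
d = sqrt(4*A/pi) * 1000
d = 57.6 mm

57.6


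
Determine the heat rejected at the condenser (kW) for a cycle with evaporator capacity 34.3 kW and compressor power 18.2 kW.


Q_cond = Q_evap + W
Q_cond = 34.3 + 18.2
Q_cond = 52.5 kW

52.5


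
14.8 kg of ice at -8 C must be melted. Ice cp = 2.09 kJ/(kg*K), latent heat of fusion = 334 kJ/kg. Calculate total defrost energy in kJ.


Sensible heat = cp * dT = 2.09 * 8 = 16.72 kJ/kg
Total per kg = 16.72 + 334 = 350.72 kJ/kg
Q = m * total = 14.8 * 350.72
Q = 5190.7 kJ

5190.7


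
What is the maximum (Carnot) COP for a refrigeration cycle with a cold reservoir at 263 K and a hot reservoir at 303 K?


dT = 303 - 263 = 40 K
COP_carnot = T_cold / dT = 263 / 40
COP_carnot = 6.575

6.575


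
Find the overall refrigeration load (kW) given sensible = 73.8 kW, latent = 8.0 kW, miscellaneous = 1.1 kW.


Q_total = Q_s + Q_l + Q_misc
Q_total = 73.8 + 8.0 + 1.1
Q_total = 82.9 kW

82.9


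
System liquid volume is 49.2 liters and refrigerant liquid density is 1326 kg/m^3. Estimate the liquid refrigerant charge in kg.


Charge = V * rho / 1000
Charge = 49.2 * 1326 / 1000
Charge = 65.24 kg

65.24


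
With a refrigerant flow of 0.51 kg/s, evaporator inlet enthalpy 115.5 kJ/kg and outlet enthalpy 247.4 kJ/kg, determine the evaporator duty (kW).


dh = 247.4 - 115.5 = 131.9 kJ/kg
Q_evap = m_dot * dh = 0.51 * 131.9
Q_evap = 67.27 kW

67.27


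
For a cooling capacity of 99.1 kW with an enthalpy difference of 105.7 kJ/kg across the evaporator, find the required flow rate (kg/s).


m_dot = Q / dh
m_dot = 99.1 / 105.7
m_dot = 0.9376 kg/s

0.9376


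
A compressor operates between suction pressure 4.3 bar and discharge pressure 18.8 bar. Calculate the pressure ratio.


PR = P_high / P_low
PR = 18.8 / 4.3
PR = 4.372

4.372


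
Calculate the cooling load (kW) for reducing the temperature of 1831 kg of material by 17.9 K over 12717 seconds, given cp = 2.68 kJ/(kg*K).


Q = m * cp * dT / t
Q = 1831 * 2.68 * 17.9 / 12717
Q = 6.907 kW

6.907


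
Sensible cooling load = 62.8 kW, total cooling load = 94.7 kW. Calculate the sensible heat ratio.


SHR = Q_sensible / Q_total
SHR = 62.8 / 94.7
SHR = 0.663

0.663


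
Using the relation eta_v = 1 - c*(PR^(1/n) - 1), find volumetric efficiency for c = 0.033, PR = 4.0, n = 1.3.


PR^(1/n) = 4.0^(1/1.3) = 2.90484571
eta_v = 1 - 0.033 * (2.90484571 - 1)
eta_v = 0.9371

0.9371


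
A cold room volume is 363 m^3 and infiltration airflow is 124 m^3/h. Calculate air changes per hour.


ACH = flow / volume
ACH = 124 / 363
ACH = 0.342

0.342


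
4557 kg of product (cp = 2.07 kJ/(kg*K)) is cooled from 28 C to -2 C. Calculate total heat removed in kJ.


dT = 28 - (-2) = 30 K
Q = m * cp * dT = 4557 * 2.07 * 30
Q = 282990 kJ

282990


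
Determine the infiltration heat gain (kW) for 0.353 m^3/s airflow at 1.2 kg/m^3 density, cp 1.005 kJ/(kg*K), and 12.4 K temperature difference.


Q = V_dot * rho * cp * dT
Q = 0.353 * 1.2 * 1.005 * 12.4
Q = 5.279 kW

5.279


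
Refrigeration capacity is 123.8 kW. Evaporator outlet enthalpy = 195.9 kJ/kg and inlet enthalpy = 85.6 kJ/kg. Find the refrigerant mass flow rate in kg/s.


dh = 195.9 - 85.6 = 110.3 kJ/kg
m_dot = Q / dh = 123.8 / 110.3 = 1.1224 kg/s

1.1224


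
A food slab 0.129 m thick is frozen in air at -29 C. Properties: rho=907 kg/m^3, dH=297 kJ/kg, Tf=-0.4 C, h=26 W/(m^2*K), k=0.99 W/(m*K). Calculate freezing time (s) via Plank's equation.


dT = -0.4 - (-29) = 28.6 K
term1 = a/(2h) = 0.129/(2*26) = 0.002480769231
term2 = a^2/(8k) = 0.129^2/(8*0.99) = 0.002101136364
t = rho*dH*1000/dT * (term1 + term2)
t = 907*297*1000/28.6 * (0.002480769231 + 0.002101136364)
t = 43156 s

43156


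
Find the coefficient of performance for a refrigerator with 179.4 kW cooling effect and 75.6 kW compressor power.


COP = Q_evap / W
COP = 179.4 / 75.6
COP = 2.373

2.373


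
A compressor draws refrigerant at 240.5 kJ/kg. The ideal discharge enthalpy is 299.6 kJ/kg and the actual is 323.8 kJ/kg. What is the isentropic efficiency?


dh_ideal = 299.6 - 240.5 = 59.1 kJ/kg
dh_actual = 323.8 - 240.5 = 83.3 kJ/kg
eta_s = dh_ideal / dh_actual = 59.1 / 83.3
eta_s = 0.7095

0.7095


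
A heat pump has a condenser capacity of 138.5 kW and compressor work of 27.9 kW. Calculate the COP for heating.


COP_hp = Q_cond / W
COP_hp = 138.5 / 27.9
COP_hp = 4.964

4.964


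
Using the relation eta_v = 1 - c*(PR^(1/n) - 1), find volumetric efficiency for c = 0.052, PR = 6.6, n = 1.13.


PR^(1/n) = 6.6^(1/1.13) = 5.31202512
eta_v = 1 - 0.052 * (5.31202512 - 1)
eta_v = 0.7758

0.7758


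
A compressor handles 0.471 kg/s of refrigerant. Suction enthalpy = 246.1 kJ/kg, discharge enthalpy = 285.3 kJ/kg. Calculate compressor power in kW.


dh = 285.3 - 246.1 = 39.2 kJ/kg
W = m_dot * dh = 0.471 * 39.2 = 18.46 kW

18.46


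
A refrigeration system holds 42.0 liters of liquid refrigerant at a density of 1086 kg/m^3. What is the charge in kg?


Charge = V * rho / 1000
Charge = 42.0 * 1086 / 1000
Charge = 45.61 kg

45.61


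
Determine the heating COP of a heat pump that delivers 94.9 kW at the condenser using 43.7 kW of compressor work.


COP_hp = Q_cond / W
COP_hp = 94.9 / 43.7
COP_hp = 2.172

2.172


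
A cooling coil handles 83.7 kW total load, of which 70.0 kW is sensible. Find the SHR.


SHR = Q_sensible / Q_total
SHR = 70.0 / 83.7
SHR = 0.836

0.836


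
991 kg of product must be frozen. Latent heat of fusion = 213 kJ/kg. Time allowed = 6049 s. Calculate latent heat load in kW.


Q_lat = m * h_fg / t
Q_lat = 991 * 213 / 6049
Q_lat = 34.9 kW

34.9


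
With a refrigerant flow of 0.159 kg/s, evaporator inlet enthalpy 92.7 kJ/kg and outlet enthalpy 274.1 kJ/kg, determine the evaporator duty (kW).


dh = 274.1 - 92.7 = 181.4 kJ/kg
Q_evap = m_dot * dh = 0.159 * 181.4
Q_evap = 28.84 kW

28.84


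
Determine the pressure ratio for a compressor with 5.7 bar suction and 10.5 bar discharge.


PR = P_high / P_low
PR = 10.5 / 5.7
PR = 1.842

1.842


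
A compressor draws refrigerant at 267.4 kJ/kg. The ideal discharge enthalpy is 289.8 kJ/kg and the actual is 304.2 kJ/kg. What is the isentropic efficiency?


dh_ideal = 289.8 - 267.4 = 22.4 kJ/kg
dh_actual = 304.2 - 267.4 = 36.8 kJ/kg
eta_s = dh_ideal / dh_actual = 22.4 / 36.8
eta_s = 0.6087

0.6087


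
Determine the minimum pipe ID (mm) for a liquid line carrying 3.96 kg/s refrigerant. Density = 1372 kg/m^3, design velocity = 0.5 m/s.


A = m_dot / (rho * v) = 3.96 / (1372 * 0.5) = 0.005772594752 m^2
d = sqrt(4*A/pi) * 1000
d = 85.7 mm

85.7


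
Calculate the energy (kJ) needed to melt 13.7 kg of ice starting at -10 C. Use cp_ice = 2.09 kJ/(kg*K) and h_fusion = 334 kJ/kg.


Sensible heat = cp * dT = 2.09 * 10 = 20.9 kJ/kg
Total per kg = 20.9 + 334 = 354.9 kJ/kg
Q = m * total = 13.7 * 354.9
Q = 4862.1 kJ

4862.1


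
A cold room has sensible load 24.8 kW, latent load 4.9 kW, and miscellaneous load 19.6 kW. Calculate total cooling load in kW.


Q_total = Q_s + Q_l + Q_misc
Q_total = 24.8 + 4.9 + 19.6
Q_total = 49.3 kW

49.3


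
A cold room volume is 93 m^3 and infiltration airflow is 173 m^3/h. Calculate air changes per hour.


ACH = flow / volume
ACH = 173 / 93
ACH = 1.86

1.86


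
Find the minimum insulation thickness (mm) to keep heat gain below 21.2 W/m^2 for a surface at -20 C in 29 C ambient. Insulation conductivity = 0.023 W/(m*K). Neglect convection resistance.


dT = 29 - (-20) = 49 K
thickness = k * dT / q_max * 1000
thickness = 0.023 * 49 / 21.2 * 1000
thickness = 53.2 mm

53.2


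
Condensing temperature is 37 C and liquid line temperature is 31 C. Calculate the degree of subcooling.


Subcooling = T_cond - T_liquid
Subcooling = 37 - 31
Subcooling = 6 K

6


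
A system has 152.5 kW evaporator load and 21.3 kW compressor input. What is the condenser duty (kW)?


Q_cond = Q_evap + W
Q_cond = 152.5 + 21.3
Q_cond = 173.8 kW

173.8


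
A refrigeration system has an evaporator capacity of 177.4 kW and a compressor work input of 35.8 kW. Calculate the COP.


COP = Q_evap / W
COP = 177.4 / 35.8
COP = 4.955

4.955


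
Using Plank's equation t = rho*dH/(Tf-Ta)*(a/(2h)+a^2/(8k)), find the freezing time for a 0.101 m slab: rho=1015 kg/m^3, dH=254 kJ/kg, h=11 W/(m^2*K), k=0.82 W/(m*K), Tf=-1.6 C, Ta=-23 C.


dT = -1.6 - (-23) = 21.4 K
term1 = a/(2h) = 0.101/(2*11) = 0.004590909091
term2 = a^2/(8k) = 0.101^2/(8*0.82) = 0.001555030488
t = rho*dH*1000/dT * (term1 + term2)
t = 1015*254*1000/21.4 * (0.004590909091 + 0.001555030488)
t = 74041 s

74041


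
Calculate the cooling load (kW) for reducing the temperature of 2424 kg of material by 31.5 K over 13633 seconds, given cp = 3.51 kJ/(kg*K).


Q = m * cp * dT / t
Q = 2424 * 3.51 * 31.5 / 13633
Q = 19.659 kW

19.659


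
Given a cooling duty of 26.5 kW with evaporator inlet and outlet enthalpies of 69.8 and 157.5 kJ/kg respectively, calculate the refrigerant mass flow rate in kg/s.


dh = 157.5 - 69.8 = 87.7 kJ/kg
m_dot = Q / dh = 26.5 / 87.7 = 0.3022 kg/s

0.3022


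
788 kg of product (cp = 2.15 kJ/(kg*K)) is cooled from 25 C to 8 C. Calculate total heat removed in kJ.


dT = 25 - (8) = 17 K
Q = m * cp * dT = 788 * 2.15 * 17
Q = 28801 kJ

28801


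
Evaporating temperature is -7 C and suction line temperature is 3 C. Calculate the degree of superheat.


Superheat = T_suction - T_evap
Superheat = 3 - (-7)
Superheat = 10 K

10


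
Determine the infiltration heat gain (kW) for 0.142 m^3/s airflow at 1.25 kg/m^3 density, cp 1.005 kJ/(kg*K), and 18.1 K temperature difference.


Q = V_dot * rho * cp * dT
Q = 0.142 * 1.25 * 1.005 * 18.1
Q = 3.229 kW

3.229


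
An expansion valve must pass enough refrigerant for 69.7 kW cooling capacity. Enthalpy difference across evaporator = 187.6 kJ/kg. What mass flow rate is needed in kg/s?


m_dot = Q / dh
m_dot = 69.7 / 187.6
m_dot = 0.3715 kg/s

0.3715


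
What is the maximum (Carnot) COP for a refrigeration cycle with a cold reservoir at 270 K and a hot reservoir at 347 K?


dT = 347 - 270 = 77 K
COP_carnot = T_cold / dT = 270 / 77
COP_carnot = 3.506

3.506


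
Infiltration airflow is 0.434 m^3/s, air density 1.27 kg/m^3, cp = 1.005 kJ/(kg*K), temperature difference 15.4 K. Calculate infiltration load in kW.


Q = V_dot * rho * cp * dT
Q = 0.434 * 1.27 * 1.005 * 15.4
Q = 8.531 kW

8.531


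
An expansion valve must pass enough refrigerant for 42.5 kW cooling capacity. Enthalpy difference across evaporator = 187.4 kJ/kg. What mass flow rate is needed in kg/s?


m_dot = Q / dh
m_dot = 42.5 / 187.4
m_dot = 0.2268 kg/s

0.2268


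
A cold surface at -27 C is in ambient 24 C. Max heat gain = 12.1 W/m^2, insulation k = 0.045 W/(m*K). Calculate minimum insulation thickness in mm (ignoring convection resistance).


dT = 24 - (-27) = 51 K
thickness = k * dT / q_max * 1000
thickness = 0.045 * 51 / 12.1 * 1000
thickness = 189.7 mm

189.7


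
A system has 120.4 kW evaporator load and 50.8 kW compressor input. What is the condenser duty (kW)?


Q_cond = Q_evap + W
Q_cond = 120.4 + 50.8
Q_cond = 171.2 kW

171.2


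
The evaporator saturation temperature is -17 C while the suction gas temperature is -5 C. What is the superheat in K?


Superheat = T_suction - T_evap
Superheat = -5 - (-17)
Superheat = 12 K

12


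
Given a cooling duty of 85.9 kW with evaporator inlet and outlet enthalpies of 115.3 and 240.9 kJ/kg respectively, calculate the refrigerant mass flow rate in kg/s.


dh = 240.9 - 115.3 = 125.6 kJ/kg
m_dot = Q / dh = 85.9 / 125.6 = 0.6839 kg/s

0.6839


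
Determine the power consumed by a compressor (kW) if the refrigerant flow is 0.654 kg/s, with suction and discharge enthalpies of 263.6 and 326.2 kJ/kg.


dh = 326.2 - 263.6 = 62.6 kJ/kg
W = m_dot * dh = 0.654 * 62.6 = 40.94 kW

40.94


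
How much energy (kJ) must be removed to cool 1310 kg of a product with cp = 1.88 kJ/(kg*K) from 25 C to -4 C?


dT = 25 - (-4) = 29 K
Q = m * cp * dT = 1310 * 1.88 * 29
Q = 71421 kJ

71421


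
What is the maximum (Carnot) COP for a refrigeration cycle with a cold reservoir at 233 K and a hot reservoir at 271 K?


dT = 271 - 233 = 38 K
COP_carnot = T_cold / dT = 233 / 38
COP_carnot = 6.132

6.132


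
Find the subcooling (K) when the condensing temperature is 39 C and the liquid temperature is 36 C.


Subcooling = T_cond - T_liquid
Subcooling = 39 - 36
Subcooling = 3 K

3


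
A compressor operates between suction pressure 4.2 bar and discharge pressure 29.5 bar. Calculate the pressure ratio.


PR = P_high / P_low
PR = 29.5 / 4.2
PR = 7.024

7.024


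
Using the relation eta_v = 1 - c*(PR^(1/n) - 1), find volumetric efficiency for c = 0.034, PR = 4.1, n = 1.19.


PR^(1/n) = 4.1^(1/1.19) = 3.27298803
eta_v = 1 - 0.034 * (3.27298803 - 1)
eta_v = 0.9227

0.9227


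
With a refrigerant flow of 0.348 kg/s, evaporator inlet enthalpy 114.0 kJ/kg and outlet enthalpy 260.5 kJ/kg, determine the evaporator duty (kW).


dh = 260.5 - 114.0 = 146.5 kJ/kg
Q_evap = m_dot * dh = 0.348 * 146.5
Q_evap = 50.98 kW

50.98


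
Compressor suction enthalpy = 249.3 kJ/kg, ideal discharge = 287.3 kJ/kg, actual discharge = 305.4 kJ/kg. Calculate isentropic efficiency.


dh_ideal = 287.3 - 249.3 = 38.0 kJ/kg
dh_actual = 305.4 - 249.3 = 56.1 kJ/kg
eta_s = dh_ideal / dh_actual = 38.0 / 56.1
eta_s = 0.6774

0.6774


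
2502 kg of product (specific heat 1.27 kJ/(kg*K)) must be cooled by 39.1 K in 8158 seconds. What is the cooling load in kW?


Q = m * cp * dT / t
Q = 2502 * 1.27 * 39.1 / 8158
Q = 15.229 kW

15.229


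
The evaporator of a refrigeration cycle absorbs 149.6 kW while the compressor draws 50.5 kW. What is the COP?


COP = Q_evap / W
COP = 149.6 / 50.5
COP = 2.962

2.962


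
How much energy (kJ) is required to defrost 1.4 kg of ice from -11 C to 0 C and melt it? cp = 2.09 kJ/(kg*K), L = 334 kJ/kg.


Sensible heat = cp * dT = 2.09 * 11 = 22.99 kJ/kg
Total per kg = 22.99 + 334 = 356.99 kJ/kg
Q = m * total = 1.4 * 356.99
Q = 499.8 kJ

499.8


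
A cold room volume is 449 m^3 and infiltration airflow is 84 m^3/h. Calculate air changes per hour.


ACH = flow / volume
ACH = 84 / 449
ACH = 0.187

0.187


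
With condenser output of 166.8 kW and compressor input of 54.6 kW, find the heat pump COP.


COP_hp = Q_cond / W
COP_hp = 166.8 / 54.6
COP_hp = 3.055

3.055


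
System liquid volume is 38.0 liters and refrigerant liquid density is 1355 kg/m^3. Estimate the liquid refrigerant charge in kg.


Charge = V * rho / 1000
Charge = 38.0 * 1355 / 1000
Charge = 51.49 kg

51.49


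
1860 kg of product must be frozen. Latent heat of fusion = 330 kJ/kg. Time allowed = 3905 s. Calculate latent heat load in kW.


Q_lat = m * h_fg / t
Q_lat = 1860 * 330 / 3905
Q_lat = 157.18 kW

157.18


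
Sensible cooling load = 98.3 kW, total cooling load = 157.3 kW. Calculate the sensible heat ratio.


SHR = Q_sensible / Q_total
SHR = 98.3 / 157.3
SHR = 0.625

0.625


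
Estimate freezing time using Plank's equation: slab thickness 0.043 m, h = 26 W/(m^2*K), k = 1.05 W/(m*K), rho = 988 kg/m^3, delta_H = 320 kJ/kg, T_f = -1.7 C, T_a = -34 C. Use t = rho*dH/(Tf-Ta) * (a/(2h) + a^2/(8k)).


dT = -1.7 - (-34) = 32.3 K
term1 = a/(2h) = 0.043/(2*26) = 0.0008269230769
term2 = a^2/(8k) = 0.043^2/(8*1.05) = 0.0002201190476
t = rho*dH*1000/dT * (term1 + term2)
t = 988*320*1000/32.3 * (0.0008269230769 + 0.0002201190476)
t = 10249 s

10249


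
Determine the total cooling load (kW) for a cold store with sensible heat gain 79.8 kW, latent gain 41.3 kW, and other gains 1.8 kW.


Q_total = Q_s + Q_l + Q_misc
Q_total = 79.8 + 41.3 + 1.8
Q_total = 122.9 kW

122.9


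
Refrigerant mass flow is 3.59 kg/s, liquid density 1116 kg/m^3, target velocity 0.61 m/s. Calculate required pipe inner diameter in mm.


A = m_dot / (rho * v) = 3.59 / (1116 * 0.61) = 0.005273517833 m^2
d = sqrt(4*A/pi) * 1000
d = 81.9 mm

81.9


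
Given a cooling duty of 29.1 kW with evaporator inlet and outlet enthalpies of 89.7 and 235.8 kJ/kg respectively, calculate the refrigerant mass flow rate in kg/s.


dh = 235.8 - 89.7 = 146.1 kJ/kg
m_dot = Q / dh = 29.1 / 146.1 = 0.1992 kg/s

0.1992


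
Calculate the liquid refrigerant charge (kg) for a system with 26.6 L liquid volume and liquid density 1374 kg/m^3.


Charge = V * rho / 1000
Charge = 26.6 * 1374 / 1000
Charge = 36.55 kg

36.55


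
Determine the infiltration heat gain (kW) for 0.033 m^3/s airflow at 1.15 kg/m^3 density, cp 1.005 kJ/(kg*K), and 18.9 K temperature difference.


Q = V_dot * rho * cp * dT
Q = 0.033 * 1.15 * 1.005 * 18.9
Q = 0.721 kW

0.721


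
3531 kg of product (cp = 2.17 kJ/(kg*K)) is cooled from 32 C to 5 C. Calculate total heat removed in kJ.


dT = 32 - (5) = 27 K
Q = m * cp * dT = 3531 * 2.17 * 27
Q = 206881 kJ

206881


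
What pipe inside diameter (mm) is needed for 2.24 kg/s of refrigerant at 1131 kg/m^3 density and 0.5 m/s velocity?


A = m_dot / (rho * v) = 2.24 / (1131 * 0.5) = 0.003961096375 m^2
d = sqrt(4*A/pi) * 1000
d = 71.0 mm

71.0


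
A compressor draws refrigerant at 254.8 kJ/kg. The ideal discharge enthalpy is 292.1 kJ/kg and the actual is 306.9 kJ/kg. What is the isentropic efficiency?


dh_ideal = 292.1 - 254.8 = 37.3 kJ/kg
dh_actual = 306.9 - 254.8 = 52.1 kJ/kg
eta_s = dh_ideal / dh_actual = 37.3 / 52.1
eta_s = 0.7159

0.7159


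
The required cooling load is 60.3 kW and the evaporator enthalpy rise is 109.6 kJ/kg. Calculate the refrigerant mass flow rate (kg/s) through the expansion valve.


m_dot = Q / dh
m_dot = 60.3 / 109.6
m_dot = 0.5502 kg/s

0.5502


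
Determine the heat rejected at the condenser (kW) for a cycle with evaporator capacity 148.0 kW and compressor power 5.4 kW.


Q_cond = Q_evap + W
Q_cond = 148.0 + 5.4
Q_cond = 153.4 kW

153.4


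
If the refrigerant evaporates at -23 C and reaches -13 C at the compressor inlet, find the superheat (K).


Superheat = T_suction - T_evap
Superheat = -13 - (-23)
Superheat = 10 K

10


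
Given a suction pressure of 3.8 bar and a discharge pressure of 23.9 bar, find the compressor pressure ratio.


PR = P_high / P_low
PR = 23.9 / 3.8
PR = 6.289

6.289


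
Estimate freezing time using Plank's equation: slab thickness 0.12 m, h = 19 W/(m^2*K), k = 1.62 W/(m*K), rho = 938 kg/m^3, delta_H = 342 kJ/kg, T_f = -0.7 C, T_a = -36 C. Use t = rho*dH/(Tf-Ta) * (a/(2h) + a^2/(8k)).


dT = -0.7 - (-36) = 35.3 K
term1 = a/(2h) = 0.12/(2*19) = 0.003157894737
term2 = a^2/(8k) = 0.12^2/(8*1.62) = 0.001111111111
t = rho*dH*1000/dT * (term1 + term2)
t = 938*342*1000/35.3 * (0.003157894737 + 0.001111111111)
t = 38795 s

38795


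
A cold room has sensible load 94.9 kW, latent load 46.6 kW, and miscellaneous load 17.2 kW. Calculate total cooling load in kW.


Q_total = Q_s + Q_l + Q_misc
Q_total = 94.9 + 46.6 + 17.2
Q_total = 158.7 kW

158.7


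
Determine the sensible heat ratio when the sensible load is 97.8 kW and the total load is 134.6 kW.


SHR = Q_sensible / Q_total
SHR = 97.8 / 134.6
SHR = 0.727

0.727


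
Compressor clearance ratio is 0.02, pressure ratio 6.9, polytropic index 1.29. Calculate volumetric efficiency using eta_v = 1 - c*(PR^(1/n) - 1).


PR^(1/n) = 6.9^(1/1.29) = 4.46962012
eta_v = 1 - 0.02 * (4.46962012 - 1)
eta_v = 0.9306

0.9306


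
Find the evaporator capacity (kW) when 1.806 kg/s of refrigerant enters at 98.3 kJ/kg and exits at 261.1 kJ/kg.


dh = 261.1 - 98.3 = 162.8 kJ/kg
Q_evap = m_dot * dh = 1.806 * 162.8
Q_evap = 294.02 kW

294.02


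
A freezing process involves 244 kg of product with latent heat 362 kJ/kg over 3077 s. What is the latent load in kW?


Q_lat = m * h_fg / t
Q_lat = 244 * 362 / 3077
Q_lat = 28.71 kW

28.71


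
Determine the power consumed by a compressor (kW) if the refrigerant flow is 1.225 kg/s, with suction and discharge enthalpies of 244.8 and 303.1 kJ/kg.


dh = 303.1 - 244.8 = 58.3 kJ/kg
W = m_dot * dh = 1.225 * 58.3 = 71.42 kW

71.42


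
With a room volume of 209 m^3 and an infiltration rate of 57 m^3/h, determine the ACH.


ACH = flow / volume
ACH = 57 / 209
ACH = 0.273

0.273


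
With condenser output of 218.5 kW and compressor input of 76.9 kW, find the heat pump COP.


COP_hp = Q_cond / W
COP_hp = 218.5 / 76.9
COP_hp = 2.841

2.841


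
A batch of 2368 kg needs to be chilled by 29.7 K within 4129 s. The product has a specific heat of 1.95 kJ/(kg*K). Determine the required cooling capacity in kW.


Q = m * cp * dT / t
Q = 2368 * 1.95 * 29.7 / 4129
Q = 33.215 kW

33.215


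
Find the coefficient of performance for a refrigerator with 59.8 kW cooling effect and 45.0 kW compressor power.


COP = Q_evap / W
COP = 59.8 / 45.0
COP = 1.329

1.329


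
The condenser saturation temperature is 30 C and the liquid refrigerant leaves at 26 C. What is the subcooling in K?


Subcooling = T_cond - T_liquid
Subcooling = 30 - 26
Subcooling = 4 K

4


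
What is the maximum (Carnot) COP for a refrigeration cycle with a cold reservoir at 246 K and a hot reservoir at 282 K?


dT = 282 - 246 = 36 K
COP_carnot = T_cold / dT = 246 / 36
COP_carnot = 6.833

6.833


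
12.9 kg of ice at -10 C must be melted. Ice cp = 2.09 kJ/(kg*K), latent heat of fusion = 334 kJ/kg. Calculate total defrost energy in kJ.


Sensible heat = cp * dT = 2.09 * 10 = 20.9 kJ/kg
Total per kg = 20.9 + 334 = 354.9 kJ/kg
Q = m * total = 12.9 * 354.9
Q = 4578.2 kJ

4578.2


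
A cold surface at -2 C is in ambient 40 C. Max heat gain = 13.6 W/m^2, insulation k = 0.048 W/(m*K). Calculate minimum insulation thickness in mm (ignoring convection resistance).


dT = 40 - (-2) = 42 K
thickness = k * dT / q_max * 1000
thickness = 0.048 * 42 / 13.6 * 1000
thickness = 148.2 mm

148.2


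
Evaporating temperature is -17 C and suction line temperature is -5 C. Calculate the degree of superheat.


Superheat = T_suction - T_evap
Superheat = -5 - (-17)
Superheat = 12 K

12


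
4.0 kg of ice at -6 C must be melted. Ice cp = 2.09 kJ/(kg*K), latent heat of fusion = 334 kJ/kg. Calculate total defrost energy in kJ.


Sensible heat = cp * dT = 2.09 * 6 = 12.54 kJ/kg
Total per kg = 12.54 + 334 = 346.54 kJ/kg
Q = m * total = 4.0 * 346.54
Q = 1386.2 kJ

1386.2


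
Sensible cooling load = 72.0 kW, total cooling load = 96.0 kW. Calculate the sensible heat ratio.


SHR = Q_sensible / Q_total
SHR = 72.0 / 96.0
SHR = 0.75

0.75


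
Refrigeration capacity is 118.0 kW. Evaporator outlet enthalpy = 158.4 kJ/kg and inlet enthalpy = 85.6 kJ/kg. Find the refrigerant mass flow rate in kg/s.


dh = 158.4 - 85.6 = 72.8 kJ/kg
m_dot = Q / dh = 118.0 / 72.8 = 1.6209 kg/s

1.6209


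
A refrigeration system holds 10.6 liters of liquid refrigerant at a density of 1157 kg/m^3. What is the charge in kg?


Charge = V * rho / 1000
Charge = 10.6 * 1157 / 1000
Charge = 12.26 kg

12.26


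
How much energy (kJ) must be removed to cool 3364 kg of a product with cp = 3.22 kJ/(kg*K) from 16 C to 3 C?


dT = 16 - (3) = 13 K
Q = m * cp * dT = 3364 * 3.22 * 13
Q = 140817 kJ

140817


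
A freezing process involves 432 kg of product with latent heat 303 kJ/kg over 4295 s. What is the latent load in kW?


Q_lat = m * h_fg / t
Q_lat = 432 * 303 / 4295
Q_lat = 30.48 kW

30.48


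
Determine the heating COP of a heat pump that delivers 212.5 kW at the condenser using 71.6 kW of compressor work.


COP_hp = Q_cond / W
COP_hp = 212.5 / 71.6
COP_hp = 2.968

2.968


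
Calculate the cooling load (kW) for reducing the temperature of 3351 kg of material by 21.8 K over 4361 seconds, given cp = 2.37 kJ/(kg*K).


Q = m * cp * dT / t
Q = 3351 * 2.37 * 21.8 / 4361
Q = 39.7 kW

39.7


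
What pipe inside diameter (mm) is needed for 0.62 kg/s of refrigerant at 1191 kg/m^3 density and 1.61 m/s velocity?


A = m_dot / (rho * v) = 0.62 / (1191 * 1.61) = 0.000323335993 m^2
d = sqrt(4*A/pi) * 1000
d = 20.3 mm

20.3


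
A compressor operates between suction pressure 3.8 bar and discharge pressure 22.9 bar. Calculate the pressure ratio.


PR = P_high / P_low
PR = 22.9 / 3.8
PR = 6.026

6.026


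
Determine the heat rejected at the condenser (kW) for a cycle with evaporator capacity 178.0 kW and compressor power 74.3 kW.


Q_cond = Q_evap + W
Q_cond = 178.0 + 74.3
Q_cond = 252.3 kW

252.3


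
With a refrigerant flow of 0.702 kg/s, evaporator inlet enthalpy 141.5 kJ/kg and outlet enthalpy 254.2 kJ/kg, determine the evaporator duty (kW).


dh = 254.2 - 141.5 = 112.7 kJ/kg
Q_evap = m_dot * dh = 0.702 * 112.7
Q_evap = 79.12 kW

79.12


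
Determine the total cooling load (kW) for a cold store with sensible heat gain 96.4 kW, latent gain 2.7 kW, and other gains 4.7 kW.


Q_total = Q_s + Q_l + Q_misc
Q_total = 96.4 + 2.7 + 4.7
Q_total = 103.8 kW

103.8


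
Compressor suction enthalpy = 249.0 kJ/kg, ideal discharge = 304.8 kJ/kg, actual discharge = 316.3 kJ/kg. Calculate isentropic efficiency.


dh_ideal = 304.8 - 249.0 = 55.8 kJ/kg
dh_actual = 316.3 - 249.0 = 67.3 kJ/kg
eta_s = dh_ideal / dh_actual = 55.8 / 67.3
eta_s = 0.8291

0.8291


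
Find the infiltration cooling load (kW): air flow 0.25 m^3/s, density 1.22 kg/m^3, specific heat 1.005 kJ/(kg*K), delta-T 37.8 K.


Q = V_dot * rho * cp * dT
Q = 0.25 * 1.22 * 1.005 * 37.8
Q = 11.587 kW

11.587


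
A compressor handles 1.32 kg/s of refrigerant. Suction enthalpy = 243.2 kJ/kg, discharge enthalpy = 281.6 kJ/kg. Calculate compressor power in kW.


dh = 281.6 - 243.2 = 38.4 kJ/kg
W = m_dot * dh = 1.32 * 38.4 = 50.69 kW

50.69


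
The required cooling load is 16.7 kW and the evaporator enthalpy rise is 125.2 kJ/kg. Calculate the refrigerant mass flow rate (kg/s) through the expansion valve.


m_dot = Q / dh
m_dot = 16.7 / 125.2
m_dot = 0.1334 kg/s

0.1334


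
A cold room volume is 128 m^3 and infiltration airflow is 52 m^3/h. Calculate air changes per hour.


ACH = flow / volume
ACH = 52 / 128
ACH = 0.406

0.406


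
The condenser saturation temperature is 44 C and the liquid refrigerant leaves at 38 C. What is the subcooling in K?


Subcooling = T_cond - T_liquid
Subcooling = 44 - 38
Subcooling = 6 K

6


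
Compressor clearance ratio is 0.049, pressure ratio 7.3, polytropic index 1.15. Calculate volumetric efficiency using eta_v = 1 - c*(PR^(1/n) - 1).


PR^(1/n) = 7.3^(1/1.15) = 5.63268586
eta_v = 1 - 0.049 * (5.63268586 - 1)
eta_v = 0.773

0.773


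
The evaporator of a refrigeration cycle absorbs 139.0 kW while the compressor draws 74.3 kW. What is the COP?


COP = Q_evap / W
COP = 139.0 / 74.3
COP = 1.871

1.871


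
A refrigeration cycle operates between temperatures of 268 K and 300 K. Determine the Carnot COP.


dT = 300 - 268 = 32 K
COP_carnot = T_cold / dT = 268 / 32
COP_carnot = 8.375

8.375


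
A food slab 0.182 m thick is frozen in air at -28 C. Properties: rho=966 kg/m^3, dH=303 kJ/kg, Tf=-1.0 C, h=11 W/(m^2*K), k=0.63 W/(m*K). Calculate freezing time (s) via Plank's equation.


dT = -1.0 - (-28) = 27.0 K
term1 = a/(2h) = 0.182/(2*11) = 0.008272727273
term2 = a^2/(8k) = 0.182^2/(8*0.63) = 0.006572222222
t = rho*dH*1000/dT * (term1 + term2)
t = 966*303*1000/27.0 * (0.008272727273 + 0.006572222222)
t = 160929 s

160929


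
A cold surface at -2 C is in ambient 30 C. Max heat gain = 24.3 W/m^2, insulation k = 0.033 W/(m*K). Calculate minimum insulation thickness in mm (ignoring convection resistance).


dT = 30 - (-2) = 32 K
thickness = k * dT / q_max * 1000
thickness = 0.033 * 32 / 24.3 * 1000
thickness = 43.5 mm

43.5


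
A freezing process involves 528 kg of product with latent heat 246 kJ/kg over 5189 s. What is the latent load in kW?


Q_lat = m * h_fg / t
Q_lat = 528 * 246 / 5189
Q_lat = 25.03 kW

25.03


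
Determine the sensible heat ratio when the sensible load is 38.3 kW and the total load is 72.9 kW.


SHR = Q_sensible / Q_total
SHR = 38.3 / 72.9
SHR = 0.525

0.525


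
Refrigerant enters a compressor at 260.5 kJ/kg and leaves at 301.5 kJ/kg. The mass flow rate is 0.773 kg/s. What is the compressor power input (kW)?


dh = 301.5 - 260.5 = 41.0 kJ/kg
W = m_dot * dh = 0.773 * 41.0 = 31.69 kW

31.69


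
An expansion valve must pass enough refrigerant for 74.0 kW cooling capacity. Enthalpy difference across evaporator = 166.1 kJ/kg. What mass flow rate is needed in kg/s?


m_dot = Q / dh
m_dot = 74.0 / 166.1
m_dot = 0.4455 kg/s

0.4455


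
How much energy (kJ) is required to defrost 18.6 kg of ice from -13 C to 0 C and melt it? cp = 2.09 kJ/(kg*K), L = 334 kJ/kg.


Sensible heat = cp * dT = 2.09 * 13 = 27.17 kJ/kg
Total per kg = 27.17 + 334 = 361.17 kJ/kg
Q = m * total = 18.6 * 361.17
Q = 6717.8 kJ

6717.8


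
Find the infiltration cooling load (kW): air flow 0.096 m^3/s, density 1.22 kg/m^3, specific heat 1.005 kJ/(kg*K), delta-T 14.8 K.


Q = V_dot * rho * cp * dT
Q = 0.096 * 1.22 * 1.005 * 14.8
Q = 1.742 kW

1.742


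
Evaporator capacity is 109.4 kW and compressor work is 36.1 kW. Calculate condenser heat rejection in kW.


Q_cond = Q_evap + W
Q_cond = 109.4 + 36.1
Q_cond = 145.5 kW

145.5


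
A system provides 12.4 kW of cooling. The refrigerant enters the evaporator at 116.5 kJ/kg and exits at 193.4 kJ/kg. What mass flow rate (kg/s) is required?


dh = 193.4 - 116.5 = 76.9 kJ/kg
m_dot = Q / dh = 12.4 / 76.9 = 0.1612 kg/s

0.1612
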